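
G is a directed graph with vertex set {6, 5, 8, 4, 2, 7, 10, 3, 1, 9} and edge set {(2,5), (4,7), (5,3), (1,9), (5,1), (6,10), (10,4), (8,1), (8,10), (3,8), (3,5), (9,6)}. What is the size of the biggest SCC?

2

{3, 5} are all mutually reachable — one SCC of size 2.
{4} is an SCC by itself.
{8} is an SCC by itself.
{6} is an SCC by itself.
{2} is an SCC by itself.
(and 4 more singleton SCCs)
The largest has 2 vertices.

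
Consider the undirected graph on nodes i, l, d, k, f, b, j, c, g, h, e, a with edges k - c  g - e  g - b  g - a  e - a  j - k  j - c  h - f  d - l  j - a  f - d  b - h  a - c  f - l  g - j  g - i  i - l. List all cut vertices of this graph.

Removing g increases the component count from 1 to 2, so g is a cut vertex.
By contrast removing l leaves 1 component; it is not a cut vertex. No other vertex is a cut vertex either.

g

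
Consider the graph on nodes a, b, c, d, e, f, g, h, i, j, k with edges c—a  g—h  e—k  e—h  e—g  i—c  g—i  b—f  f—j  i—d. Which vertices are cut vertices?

c, e, f, g, i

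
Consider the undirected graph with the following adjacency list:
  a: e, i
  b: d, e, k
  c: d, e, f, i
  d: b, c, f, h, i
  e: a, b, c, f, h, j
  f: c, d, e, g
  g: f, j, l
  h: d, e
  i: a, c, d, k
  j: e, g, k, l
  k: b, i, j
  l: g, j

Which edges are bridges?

The edges on the cycle e-b-k-j-e are not bridges since each lies on that cycle.
Every edge lies on some cycle, so there are no bridges.

none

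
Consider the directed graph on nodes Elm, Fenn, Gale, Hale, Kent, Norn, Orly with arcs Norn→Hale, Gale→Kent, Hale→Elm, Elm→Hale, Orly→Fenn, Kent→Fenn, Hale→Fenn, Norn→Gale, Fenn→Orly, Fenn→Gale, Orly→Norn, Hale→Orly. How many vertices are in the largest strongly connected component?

{Elm, Fenn, Gale, Hale, Kent, Norn, Orly} are all mutually reachable — one SCC of size 7.
The largest has 7 vertices.

7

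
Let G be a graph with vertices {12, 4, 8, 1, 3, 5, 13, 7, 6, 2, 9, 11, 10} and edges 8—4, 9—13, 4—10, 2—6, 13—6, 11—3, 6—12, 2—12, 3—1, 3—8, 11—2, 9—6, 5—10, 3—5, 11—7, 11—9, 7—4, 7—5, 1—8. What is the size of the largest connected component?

Starting from 1 we can reach 1, 2, 3, 4, 5, 6, 7, 8, 9, 10, 11, 12, 13. That is one component of size 13.
The largest has 13 vertices.

13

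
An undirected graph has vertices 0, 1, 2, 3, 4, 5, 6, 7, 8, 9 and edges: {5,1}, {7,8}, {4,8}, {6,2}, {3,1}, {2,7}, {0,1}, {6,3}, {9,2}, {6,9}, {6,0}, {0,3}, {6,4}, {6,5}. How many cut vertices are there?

Removing 6 increases the component count from 1 to 2, so 6 is a cut vertex.
By contrast removing 3 leaves 1 component; it is not a cut vertex. No other vertex is a cut vertex either.

1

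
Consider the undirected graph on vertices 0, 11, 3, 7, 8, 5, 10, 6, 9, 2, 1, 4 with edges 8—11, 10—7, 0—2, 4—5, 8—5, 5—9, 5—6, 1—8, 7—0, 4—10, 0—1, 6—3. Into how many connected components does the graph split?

Starting from 0 we can reach 0, 1, 2, 3, 4, 5, 6, 7, 8, 9, 10, 11. That is one component of size 12.
Total: 1 component.

1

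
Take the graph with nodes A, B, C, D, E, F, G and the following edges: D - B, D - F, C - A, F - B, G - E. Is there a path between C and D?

The component containing C is {A, C}, and D is not in it.

No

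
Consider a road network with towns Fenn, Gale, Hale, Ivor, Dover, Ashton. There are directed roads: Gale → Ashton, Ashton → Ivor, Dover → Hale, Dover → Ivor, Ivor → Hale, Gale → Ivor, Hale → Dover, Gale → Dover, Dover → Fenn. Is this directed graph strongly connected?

There is no directed path from Ivor to Ashton, so the graph is not strongly connected.

No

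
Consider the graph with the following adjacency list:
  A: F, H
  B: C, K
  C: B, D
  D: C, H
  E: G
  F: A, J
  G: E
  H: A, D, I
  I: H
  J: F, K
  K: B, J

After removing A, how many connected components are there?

2

With A gone, the remaining components are: {E, G}; {B, C, D, F, H, I, J, K}.
That is 2 components.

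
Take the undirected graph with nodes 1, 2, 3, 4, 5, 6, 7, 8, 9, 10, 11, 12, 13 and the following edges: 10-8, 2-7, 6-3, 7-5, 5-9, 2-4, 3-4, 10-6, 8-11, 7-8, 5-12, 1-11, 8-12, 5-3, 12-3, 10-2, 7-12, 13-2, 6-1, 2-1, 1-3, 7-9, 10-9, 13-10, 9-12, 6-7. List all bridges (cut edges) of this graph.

none

The edges on the cycle 10-2-1-11-8-7-6-10 are not bridges since each lies on that cycle.
Every edge lies on some cycle, so there are no bridges.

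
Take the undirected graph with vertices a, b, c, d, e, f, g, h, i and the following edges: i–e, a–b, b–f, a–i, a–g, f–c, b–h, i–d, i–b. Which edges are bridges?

The edges on the cycle a-i-b-a are not bridges since each lies on that cycle.
But removing f–c disconnects f from c; removing b–h disconnects b from h; removing b–f disconnects b from f; removing e–i disconnects e from i — these are bridges.
In total 6 edges are bridges.

a-g, b-f, b-h, c-f, d-i, e-i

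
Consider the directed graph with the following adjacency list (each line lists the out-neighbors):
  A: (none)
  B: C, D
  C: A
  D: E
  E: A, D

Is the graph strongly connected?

No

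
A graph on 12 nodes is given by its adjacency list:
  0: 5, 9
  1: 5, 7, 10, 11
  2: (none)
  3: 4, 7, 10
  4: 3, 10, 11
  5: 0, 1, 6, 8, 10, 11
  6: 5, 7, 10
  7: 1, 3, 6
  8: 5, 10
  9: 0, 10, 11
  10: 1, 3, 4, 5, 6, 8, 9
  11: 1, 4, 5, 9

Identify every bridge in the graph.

none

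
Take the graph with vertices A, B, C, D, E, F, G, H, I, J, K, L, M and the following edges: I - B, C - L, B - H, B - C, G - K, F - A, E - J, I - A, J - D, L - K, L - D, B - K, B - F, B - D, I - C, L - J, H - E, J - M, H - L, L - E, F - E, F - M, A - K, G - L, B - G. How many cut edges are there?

0

The edges on the cycle B-G-L-H-B are not bridges since each lies on that cycle.
Every edge lies on some cycle, so there are no bridges.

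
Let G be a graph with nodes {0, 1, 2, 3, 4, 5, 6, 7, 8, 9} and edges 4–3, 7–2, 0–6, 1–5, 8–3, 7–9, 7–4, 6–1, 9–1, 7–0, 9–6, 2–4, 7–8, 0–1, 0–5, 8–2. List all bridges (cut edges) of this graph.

The edges on the cycle 7-8-3-4-7 are not bridges since each lies on that cycle.
Every edge lies on some cycle, so there are no bridges.

none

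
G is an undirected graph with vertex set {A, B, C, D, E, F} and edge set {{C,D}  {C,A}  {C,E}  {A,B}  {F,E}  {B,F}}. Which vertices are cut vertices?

Removing C increases the component count from 1 to 2, so C is a cut vertex.
By contrast removing A leaves 1 component; it is not a cut vertex. No other vertex is a cut vertex either.

C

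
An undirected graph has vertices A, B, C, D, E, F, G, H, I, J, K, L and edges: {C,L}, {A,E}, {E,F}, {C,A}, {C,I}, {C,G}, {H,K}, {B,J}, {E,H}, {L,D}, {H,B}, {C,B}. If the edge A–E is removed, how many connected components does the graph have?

1

A and E are still connected via A-C-B-H-E, so the component count stays at 1.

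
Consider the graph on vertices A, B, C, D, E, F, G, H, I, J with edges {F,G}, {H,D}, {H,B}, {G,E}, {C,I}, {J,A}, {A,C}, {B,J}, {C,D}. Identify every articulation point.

C, G

Removing C increases the component count from 2 to 3, so C is a cut vertex.
Removing G increases the component count from 2 to 3, so G is a cut vertex.
By contrast removing A leaves 2 components; it is not a cut vertex. No other vertex is a cut vertex either.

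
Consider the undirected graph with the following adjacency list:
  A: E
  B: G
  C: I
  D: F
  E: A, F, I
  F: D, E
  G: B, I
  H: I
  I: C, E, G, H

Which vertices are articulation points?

Removing E increases the component count from 1 to 3, so E is a cut vertex.
Removing F increases the component count from 1 to 2, so F is a cut vertex.
Removing G increases the component count from 1 to 2, so G is a cut vertex.
Likewise I is a cut vertex.
By contrast removing A leaves 1 component; it is not a cut vertex. No other vertex is a cut vertex either.

E, F, G, I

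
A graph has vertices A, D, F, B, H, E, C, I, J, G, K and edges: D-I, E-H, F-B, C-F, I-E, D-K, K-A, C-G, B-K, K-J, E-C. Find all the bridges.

The edges on the cycle D-I-E-C-F-B-K-D are not bridges since each lies on that cycle.
But removing K-A disconnects K from A; removing H-E disconnects H from E; removing J-K disconnects J from K; removing G-C disconnects G from C — these are bridges.

A-K, C-G, E-H, J-K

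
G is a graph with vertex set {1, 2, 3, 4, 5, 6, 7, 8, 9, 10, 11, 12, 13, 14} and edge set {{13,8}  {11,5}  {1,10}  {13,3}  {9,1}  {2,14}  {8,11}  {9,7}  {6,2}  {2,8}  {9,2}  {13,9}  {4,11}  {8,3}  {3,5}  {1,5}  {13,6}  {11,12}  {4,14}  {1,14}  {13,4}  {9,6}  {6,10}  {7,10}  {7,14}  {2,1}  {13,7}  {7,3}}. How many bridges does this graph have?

The edges on the cycle 13-4-11-8-2-6-9-13 are not bridges since each lies on that cycle.
But removing 11–12 disconnects 11 from 12 — this is a bridge.

1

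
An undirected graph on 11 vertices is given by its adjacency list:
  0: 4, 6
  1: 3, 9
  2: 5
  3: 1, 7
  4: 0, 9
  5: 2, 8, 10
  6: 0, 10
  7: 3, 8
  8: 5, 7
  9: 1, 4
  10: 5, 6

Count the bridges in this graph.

The edges on the cycle 9-4-0-6-10-5-8-7-3-1-9 are not bridges since each lies on that cycle.
But removing 2-5 disconnects 2 from 5 — this is a bridge.

1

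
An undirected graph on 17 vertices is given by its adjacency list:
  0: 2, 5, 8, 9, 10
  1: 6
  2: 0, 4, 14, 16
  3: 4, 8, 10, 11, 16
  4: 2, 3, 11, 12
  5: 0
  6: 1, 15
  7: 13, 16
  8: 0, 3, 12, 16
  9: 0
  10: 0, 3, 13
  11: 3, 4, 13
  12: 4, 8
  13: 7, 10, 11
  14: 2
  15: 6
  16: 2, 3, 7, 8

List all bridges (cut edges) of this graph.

The edges on the cycle 16-3-4-12-8-16 are not bridges since each lies on that cycle.
But removing 5-0 disconnects 5 from 0; removing 0-9 disconnects 0 from 9; removing 1-6 disconnects 1 from 6; removing 15-6 disconnects 15 from 6 — these are bridges.
In total 5 edges are bridges.

0-5, 0-9, 1-6, 14-2, 15-6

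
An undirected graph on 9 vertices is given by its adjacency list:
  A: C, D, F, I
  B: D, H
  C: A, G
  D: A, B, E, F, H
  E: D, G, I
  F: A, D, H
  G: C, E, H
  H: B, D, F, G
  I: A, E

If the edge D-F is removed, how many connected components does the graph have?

1

D and F are still connected via D-H-F, so the component count stays at 1.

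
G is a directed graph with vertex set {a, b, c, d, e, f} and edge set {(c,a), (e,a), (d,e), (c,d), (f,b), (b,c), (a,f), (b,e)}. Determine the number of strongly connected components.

1

{a, b, c, d, e, f} are all mutually reachable — one SCC of size 6.
That gives 1 strongly connected component.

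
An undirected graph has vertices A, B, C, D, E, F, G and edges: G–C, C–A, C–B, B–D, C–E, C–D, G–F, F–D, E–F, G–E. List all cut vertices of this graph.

Removing C increases the component count from 1 to 2, so C is a cut vertex.
By contrast removing F leaves 1 component; it is not a cut vertex. No other vertex is a cut vertex either.

C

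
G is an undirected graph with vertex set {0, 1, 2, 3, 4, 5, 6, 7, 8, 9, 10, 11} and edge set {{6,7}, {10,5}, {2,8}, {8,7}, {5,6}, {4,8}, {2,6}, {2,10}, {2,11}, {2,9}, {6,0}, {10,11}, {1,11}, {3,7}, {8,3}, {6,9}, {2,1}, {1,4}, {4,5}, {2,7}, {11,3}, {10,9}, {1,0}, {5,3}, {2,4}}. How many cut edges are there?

0

The edges on the cycle 2-10-5-6-2 are not bridges since each lies on that cycle.
Every edge lies on some cycle, so there are no bridges.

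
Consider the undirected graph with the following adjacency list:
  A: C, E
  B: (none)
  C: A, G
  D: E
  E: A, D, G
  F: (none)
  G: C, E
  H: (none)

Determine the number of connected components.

4

B is isolated — a component by itself.
H is isolated — a component by itself.
F is isolated — a component by itself.
Starting from A we can reach A, C, D, E, G. That is one component of size 5.
Total: 4 components.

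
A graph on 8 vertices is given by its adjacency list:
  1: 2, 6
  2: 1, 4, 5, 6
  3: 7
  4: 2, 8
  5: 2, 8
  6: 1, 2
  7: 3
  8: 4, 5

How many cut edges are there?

1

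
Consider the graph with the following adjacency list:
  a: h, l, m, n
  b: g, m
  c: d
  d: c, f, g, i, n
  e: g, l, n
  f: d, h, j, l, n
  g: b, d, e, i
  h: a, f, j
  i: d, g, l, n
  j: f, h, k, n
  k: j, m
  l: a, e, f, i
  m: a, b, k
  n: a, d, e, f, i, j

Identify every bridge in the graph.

c-d

The edges on the cycle n-f-l-a-n are not bridges since each lies on that cycle.
But removing d-c disconnects d from c — this is a bridge.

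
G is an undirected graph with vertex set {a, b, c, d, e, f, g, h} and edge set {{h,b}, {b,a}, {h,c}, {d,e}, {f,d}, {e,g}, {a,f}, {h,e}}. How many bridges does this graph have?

The edges on the cycle h-b-a-f-d-e-h are not bridges since each lies on that cycle.
But removing h - c disconnects h from c; removing e - g disconnects e from g — these are bridges.
That makes 2 bridges.

2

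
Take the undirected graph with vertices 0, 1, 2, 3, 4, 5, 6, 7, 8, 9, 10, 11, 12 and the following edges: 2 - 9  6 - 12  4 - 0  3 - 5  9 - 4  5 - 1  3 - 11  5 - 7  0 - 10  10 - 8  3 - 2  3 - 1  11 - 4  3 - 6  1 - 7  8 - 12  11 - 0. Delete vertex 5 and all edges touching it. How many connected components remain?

With 5 gone, the remaining components are: {0, 1, 2, 3, 4, 6, 7, 8, 9, 10, 11, 12}.
That is 1 component.

1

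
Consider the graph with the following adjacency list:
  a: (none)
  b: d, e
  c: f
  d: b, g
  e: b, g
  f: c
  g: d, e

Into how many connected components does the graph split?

3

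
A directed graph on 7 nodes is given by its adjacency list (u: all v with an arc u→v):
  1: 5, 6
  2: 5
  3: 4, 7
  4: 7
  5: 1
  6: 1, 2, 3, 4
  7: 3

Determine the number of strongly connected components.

2

{1, 2, 5, 6} are all mutually reachable — one SCC of size 4.
{3, 4, 7} are all mutually reachable — one SCC of size 3.
That gives 2 strongly connected components.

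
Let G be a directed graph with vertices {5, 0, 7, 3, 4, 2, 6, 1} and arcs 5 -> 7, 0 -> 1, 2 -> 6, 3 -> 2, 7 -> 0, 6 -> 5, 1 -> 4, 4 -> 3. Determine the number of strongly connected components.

1

{0, 1, 2, 3, 4, 5, 6, 7} are all mutually reachable — one SCC of size 8.
That gives 1 strongly connected component.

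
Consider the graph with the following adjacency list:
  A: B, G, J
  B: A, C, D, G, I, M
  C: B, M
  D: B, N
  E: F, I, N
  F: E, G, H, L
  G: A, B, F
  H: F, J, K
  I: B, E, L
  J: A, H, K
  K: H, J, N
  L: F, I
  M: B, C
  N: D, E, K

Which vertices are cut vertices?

Removing B increases the component count from 1 to 2, so B is a cut vertex.
By contrast removing L leaves 1 component; it is not a cut vertex. No other vertex is a cut vertex either.

B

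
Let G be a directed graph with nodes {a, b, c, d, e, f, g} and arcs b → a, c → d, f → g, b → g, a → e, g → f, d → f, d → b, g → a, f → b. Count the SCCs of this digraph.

{b, f, g} are all mutually reachable — one SCC of size 3.
{c} is an SCC by itself.
{e} is an SCC by itself.
{d} is an SCC by itself.
{a} is an SCC by itself.
That gives 5 strongly connected components.

5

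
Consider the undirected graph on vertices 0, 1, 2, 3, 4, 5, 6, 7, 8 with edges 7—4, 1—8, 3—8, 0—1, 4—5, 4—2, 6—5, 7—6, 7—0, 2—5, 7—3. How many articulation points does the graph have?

1

Removing 7 increases the component count from 1 to 2, so 7 is a cut vertex.
By contrast removing 4 leaves 1 component; it is not a cut vertex. No other vertex is a cut vertex either.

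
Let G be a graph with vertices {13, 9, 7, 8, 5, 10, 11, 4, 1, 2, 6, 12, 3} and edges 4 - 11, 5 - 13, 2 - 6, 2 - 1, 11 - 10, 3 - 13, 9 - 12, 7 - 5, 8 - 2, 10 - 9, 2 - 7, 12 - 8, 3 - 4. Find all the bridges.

1-2, 2-6

The edges on the cycle 3-4-11-10-9-12-8-2-7-5-13-3 are not bridges since each lies on that cycle.
But removing 1 - 2 disconnects 1 from 2; removing 6 - 2 disconnects 6 from 2 — these are bridges.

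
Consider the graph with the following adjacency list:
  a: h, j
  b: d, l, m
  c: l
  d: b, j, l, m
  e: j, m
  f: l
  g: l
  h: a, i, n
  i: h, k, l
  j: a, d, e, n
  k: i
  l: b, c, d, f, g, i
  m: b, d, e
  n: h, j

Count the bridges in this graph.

4

The edges on the cycle i-l-b-m-e-j-n-h-i are not bridges since each lies on that cycle.
But removing k-i disconnects k from i; removing l-g disconnects l from g; removing l-f disconnects l from f; removing l-c disconnects l from c — these are bridges.
That makes 4 bridges.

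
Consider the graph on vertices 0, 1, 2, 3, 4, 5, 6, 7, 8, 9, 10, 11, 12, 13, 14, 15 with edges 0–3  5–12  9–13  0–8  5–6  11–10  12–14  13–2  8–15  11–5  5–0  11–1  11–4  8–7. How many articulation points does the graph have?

Removing 0 increases the component count from 2 to 4, so 0 is a cut vertex.
Removing 5 increases the component count from 2 to 5, so 5 is a cut vertex.
Removing 8 increases the component count from 2 to 4, so 8 is a cut vertex.
Likewise 11, 12, 13 are cut vertices.
By contrast removing 2 leaves 2 components; it is not a cut vertex. No other vertex is a cut vertex either.

6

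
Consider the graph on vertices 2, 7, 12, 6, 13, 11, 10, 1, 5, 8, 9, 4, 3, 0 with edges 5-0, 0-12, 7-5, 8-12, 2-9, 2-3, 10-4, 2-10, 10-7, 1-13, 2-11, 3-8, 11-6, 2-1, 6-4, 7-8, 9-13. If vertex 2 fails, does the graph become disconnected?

Deleting 2 raises the number of components from 1 to 2, so 2 is a cut vertex.

Yes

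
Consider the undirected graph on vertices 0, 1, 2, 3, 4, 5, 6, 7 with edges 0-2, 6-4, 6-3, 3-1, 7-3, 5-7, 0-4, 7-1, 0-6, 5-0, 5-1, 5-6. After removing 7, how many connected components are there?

With 7 gone, the remaining components are: {0, 1, 2, 3, 4, 5, 6}.
That is 1 component.

1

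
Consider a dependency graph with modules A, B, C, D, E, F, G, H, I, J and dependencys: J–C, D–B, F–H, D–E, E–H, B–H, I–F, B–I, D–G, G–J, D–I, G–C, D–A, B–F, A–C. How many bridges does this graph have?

0

The edges on the cycle G-J-C-G are not bridges since each lies on that cycle.
Every edge lies on some cycle, so there are no bridges.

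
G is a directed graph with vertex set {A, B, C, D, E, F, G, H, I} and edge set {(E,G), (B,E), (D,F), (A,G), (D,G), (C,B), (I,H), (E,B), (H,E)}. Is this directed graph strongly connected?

There is no directed path from B to A, so the graph is not strongly connected.

No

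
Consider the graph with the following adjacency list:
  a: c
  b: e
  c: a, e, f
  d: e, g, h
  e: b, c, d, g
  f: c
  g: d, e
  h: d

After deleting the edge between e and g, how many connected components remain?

1

e and g are still connected via e-d-g, so the component count stays at 1.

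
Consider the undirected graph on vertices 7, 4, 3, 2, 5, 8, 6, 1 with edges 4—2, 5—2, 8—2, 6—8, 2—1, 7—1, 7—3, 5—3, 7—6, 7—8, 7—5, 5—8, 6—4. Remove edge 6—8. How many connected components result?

1

6 and 8 are still connected via 6-7-8, so the component count stays at 1.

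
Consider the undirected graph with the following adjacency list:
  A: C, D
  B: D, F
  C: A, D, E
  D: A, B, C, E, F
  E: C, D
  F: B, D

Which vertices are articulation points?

D

Removing D increases the component count from 1 to 2, so D is a cut vertex.
By contrast removing E leaves 1 component; it is not a cut vertex. No other vertex is a cut vertex either.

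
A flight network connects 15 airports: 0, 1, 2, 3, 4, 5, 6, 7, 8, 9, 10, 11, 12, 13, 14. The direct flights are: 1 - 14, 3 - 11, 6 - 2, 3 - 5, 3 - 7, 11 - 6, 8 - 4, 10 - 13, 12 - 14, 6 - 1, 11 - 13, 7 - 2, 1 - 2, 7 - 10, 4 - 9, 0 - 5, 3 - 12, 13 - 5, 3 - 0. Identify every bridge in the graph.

4-8, 4-9

The edges on the cycle 6-1-2-6 are not bridges since each lies on that cycle.
But removing 4 - 9 disconnects 4 from 9; removing 8 - 4 disconnects 8 from 4 — these are bridges.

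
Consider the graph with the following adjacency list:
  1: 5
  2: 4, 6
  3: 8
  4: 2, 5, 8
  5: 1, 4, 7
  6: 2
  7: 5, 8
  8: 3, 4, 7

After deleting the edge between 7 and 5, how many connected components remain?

1

7 and 5 are still connected via 7-8-4-5, so the component count stays at 1.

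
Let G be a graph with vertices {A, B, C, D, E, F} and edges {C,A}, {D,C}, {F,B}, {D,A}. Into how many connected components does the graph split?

E is isolated — a component by itself.
Starting from B we can reach B, F. That is one component of size 2.
Starting from A we can reach A, C, D. That is one component of size 3.
Total: 3 components.

3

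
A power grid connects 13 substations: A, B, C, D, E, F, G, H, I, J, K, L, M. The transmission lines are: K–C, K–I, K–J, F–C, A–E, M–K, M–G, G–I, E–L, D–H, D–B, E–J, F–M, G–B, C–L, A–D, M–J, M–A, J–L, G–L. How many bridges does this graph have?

The edges on the cycle M-G-B-D-A-M are not bridges since each lies on that cycle.
But removing D–H disconnects D from H — this is a bridge.

1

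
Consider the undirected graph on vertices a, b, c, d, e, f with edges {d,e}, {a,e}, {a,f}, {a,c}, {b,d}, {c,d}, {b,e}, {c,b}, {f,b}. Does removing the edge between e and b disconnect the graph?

No

After removing e-b, the path e-d-b still connects them, so the edge is not a bridge.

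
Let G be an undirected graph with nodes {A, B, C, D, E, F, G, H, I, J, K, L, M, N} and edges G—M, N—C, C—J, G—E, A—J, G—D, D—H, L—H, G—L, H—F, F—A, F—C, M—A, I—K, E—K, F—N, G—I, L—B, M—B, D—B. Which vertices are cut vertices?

Removing G increases the component count from 1 to 2, so G is a cut vertex.
By contrast removing C leaves 1 component; it is not a cut vertex. No other vertex is a cut vertex either.

G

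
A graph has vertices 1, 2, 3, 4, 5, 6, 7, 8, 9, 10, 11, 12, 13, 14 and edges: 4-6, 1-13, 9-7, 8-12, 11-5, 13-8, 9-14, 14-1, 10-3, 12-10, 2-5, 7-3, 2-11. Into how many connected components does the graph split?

Starting from 4 we can reach 4, 6. That is one component of size 2.
Starting from 2 we can reach 2, 5, 11. That is one component of size 3.
Starting from 1 we can reach 1, 3, 7, 8, 9, 10, 12, 13, 14. That is one component of size 9.
Total: 3 components.

3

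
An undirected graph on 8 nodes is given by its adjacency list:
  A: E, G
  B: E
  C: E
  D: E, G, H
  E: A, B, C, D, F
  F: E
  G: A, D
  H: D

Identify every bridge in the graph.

The edges on the cycle E-D-G-A-E are not bridges since each lies on that cycle.
But removing E-F disconnects E from F; removing D-H disconnects D from H; removing E-C disconnects E from C; removing E-B disconnects E from B — these are bridges.

B-E, C-E, D-H, E-F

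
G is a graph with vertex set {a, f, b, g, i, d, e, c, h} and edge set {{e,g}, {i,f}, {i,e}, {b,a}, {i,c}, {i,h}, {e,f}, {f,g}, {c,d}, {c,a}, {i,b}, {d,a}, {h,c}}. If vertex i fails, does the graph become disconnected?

Yes

Deleting i raises the number of components from 1 to 2, so i is a cut vertex.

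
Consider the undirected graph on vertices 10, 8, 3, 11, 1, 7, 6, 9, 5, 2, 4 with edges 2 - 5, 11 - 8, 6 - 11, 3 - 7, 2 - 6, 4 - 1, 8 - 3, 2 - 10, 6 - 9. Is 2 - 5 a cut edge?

Yes

Removing 2 - 5 leaves no path between 2 and 5: the component count goes from 2 to 3. So it is a bridge.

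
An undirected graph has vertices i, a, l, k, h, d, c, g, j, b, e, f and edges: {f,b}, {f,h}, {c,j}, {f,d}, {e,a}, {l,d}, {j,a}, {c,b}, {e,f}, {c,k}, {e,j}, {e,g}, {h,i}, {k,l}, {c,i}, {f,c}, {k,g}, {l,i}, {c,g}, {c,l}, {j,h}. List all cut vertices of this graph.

none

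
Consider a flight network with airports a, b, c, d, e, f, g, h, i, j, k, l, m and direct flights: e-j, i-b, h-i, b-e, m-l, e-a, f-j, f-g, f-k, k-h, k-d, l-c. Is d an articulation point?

No

Deleting d leaves 2 components (was 2), so d is not a cut vertex.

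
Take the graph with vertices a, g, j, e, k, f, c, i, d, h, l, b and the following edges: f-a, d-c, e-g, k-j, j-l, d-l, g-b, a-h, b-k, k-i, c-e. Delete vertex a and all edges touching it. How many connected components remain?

With a gone, the remaining components are: {f}; {h}; {b, c, d, e, g, i, j, k, l}.
That is 3 components.

3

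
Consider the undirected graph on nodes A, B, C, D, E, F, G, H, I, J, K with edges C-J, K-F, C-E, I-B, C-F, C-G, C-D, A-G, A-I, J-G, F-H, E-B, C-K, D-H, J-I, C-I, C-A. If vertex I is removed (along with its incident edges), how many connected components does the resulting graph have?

1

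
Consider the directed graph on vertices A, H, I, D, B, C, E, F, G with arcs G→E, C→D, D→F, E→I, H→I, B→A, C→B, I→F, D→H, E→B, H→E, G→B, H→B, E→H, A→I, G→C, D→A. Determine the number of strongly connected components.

8

{E, H} are all mutually reachable — one SCC of size 2.
{C} is an SCC by itself.
{G} is an SCC by itself.
{I} is an SCC by itself.
{A} is an SCC by itself.
(and 3 more singleton SCCs)
That gives 8 strongly connected components.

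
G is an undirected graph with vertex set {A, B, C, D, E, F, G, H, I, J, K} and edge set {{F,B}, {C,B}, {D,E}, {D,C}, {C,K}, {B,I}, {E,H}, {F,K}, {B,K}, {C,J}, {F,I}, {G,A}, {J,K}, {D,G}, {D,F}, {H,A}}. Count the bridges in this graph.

The edges on the cycle D-E-H-A-G-D are not bridges since each lies on that cycle.
Every edge lies on some cycle, so there are no bridges.

0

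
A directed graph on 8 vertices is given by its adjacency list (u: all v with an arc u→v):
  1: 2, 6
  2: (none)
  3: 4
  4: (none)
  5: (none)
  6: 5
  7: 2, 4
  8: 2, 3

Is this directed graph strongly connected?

No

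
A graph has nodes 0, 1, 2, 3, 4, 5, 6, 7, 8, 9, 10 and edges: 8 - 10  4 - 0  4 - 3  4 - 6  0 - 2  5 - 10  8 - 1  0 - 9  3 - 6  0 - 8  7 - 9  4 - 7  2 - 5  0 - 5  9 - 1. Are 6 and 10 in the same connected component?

From 6 we can reach 0, 1, 2, 3, 4, 5, 6, 7, 8, 9, 10, which includes 10.

Yes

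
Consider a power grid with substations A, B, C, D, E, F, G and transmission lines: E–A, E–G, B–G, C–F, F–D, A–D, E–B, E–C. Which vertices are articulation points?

E

Removing E increases the component count from 1 to 2, so E is a cut vertex.
By contrast removing B leaves 1 component; it is not a cut vertex. No other vertex is a cut vertex either.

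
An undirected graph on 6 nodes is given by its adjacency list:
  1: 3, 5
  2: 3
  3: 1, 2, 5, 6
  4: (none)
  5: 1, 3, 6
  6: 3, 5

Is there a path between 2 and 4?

No

The component containing 2 is {1, 2, 3, 5, 6}, and 4 is not in it.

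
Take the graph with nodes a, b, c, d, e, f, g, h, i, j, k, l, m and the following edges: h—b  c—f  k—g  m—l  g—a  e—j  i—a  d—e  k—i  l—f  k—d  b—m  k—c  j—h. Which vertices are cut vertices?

k

Removing k increases the component count from 1 to 2, so k is a cut vertex.
By contrast removing i leaves 1 component; it is not a cut vertex. No other vertex is a cut vertex either.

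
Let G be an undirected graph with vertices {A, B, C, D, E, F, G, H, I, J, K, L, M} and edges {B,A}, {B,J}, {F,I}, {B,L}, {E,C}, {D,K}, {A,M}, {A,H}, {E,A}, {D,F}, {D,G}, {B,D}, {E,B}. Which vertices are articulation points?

Removing A increases the component count from 1 to 3, so A is a cut vertex.
Removing B increases the component count from 1 to 4, so B is a cut vertex.
Removing D increases the component count from 1 to 4, so D is a cut vertex.
Likewise E, F are cut vertices.
By contrast removing L leaves 1 component; it is not a cut vertex. No other vertex is a cut vertex either.

A, B, D, E, F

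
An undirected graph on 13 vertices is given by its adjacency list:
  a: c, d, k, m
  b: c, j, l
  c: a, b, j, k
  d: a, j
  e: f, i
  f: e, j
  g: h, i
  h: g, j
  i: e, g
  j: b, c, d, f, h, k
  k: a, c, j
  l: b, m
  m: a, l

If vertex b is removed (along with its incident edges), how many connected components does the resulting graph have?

1

With b gone, the remaining components are: {a, c, d, e, f, g, h, i, j, k, l, m}.
That is 1 component.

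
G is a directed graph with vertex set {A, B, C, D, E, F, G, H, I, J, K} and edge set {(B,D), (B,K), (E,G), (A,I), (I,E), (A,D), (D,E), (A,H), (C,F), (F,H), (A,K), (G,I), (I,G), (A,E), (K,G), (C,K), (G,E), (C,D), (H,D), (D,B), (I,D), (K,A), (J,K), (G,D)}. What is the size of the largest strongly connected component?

8

{A, B, D, E, G, H, I, K} are all mutually reachable — one SCC of size 8.
{J} is an SCC by itself.
{C} is an SCC by itself.
{F} is an SCC by itself.
The largest has 8 vertices.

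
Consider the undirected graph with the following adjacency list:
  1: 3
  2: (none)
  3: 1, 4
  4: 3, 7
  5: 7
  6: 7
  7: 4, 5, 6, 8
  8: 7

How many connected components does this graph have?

2 is isolated — a component by itself.
Starting from 1 we can reach 1, 3, 4, 5, 6, 7, 8. That is one component of size 7.
Total: 2 components.

2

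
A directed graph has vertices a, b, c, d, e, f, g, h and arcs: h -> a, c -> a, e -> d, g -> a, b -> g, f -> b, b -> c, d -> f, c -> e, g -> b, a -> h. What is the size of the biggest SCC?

{b, c, d, e, f, g} are all mutually reachable — one SCC of size 6.
{a, h} are all mutually reachable — one SCC of size 2.
The largest has 6 vertices.

6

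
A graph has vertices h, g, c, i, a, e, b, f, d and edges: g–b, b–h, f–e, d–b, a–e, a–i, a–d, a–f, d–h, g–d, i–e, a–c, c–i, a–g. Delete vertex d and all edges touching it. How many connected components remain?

With d gone, the remaining components are: {a, b, c, e, f, g, h, i}.
That is 1 component.

1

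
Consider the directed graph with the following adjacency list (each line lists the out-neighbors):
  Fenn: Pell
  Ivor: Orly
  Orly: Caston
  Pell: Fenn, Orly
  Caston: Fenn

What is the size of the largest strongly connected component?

{Fenn, Orly, Pell, Caston} are all mutually reachable — one SCC of size 4.
{Ivor} is an SCC by itself.
The largest has 4 vertices.

4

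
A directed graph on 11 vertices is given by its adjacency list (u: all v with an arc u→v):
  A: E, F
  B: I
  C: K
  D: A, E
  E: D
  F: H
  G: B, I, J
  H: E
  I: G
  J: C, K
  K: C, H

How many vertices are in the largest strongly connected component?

{A, D, E, F, H} are all mutually reachable — one SCC of size 5.
{B, G, I} are all mutually reachable — one SCC of size 3.
{C, K} are all mutually reachable — one SCC of size 2.
{J} is an SCC by itself.
The largest has 5 vertices.

5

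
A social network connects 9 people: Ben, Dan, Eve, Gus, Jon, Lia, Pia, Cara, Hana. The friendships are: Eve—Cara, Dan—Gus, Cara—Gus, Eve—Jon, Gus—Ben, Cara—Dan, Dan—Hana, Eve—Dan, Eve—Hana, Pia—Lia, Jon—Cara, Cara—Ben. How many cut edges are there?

1

The edges on the cycle Eve-Jon-Cara-Eve are not bridges since each lies on that cycle.
But removing Lia—Pia disconnects Lia from Pia — this is a bridge.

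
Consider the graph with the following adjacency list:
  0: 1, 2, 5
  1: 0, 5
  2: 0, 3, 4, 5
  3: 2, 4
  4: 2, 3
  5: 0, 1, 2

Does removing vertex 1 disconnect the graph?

Deleting 1 leaves 1 component (was 1) (its neighbors 0, 5 remain connected to each other), so 1 is not a cut vertex.

No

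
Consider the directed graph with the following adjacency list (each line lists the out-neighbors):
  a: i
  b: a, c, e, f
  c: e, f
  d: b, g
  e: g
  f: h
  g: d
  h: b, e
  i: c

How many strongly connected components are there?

{a, b, c, d, e, f, g, h, i} are all mutually reachable — one SCC of size 9.
That gives 1 strongly connected component.

1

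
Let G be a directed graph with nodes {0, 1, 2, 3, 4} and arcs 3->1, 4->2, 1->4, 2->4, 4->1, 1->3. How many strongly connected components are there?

2

{1, 2, 3, 4} are all mutually reachable — one SCC of size 4.
{0} is an SCC by itself.
That gives 2 strongly connected components.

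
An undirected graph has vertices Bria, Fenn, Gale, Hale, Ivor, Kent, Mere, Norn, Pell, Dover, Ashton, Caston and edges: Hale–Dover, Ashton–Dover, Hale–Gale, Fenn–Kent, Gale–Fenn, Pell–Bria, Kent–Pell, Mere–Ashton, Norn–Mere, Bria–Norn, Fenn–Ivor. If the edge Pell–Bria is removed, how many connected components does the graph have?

Pell and Bria are still connected via Pell-Kent-Fenn-Gale-Hale-Dover-Ashton-Mere-Norn-Bria, so the component count stays at 2.

2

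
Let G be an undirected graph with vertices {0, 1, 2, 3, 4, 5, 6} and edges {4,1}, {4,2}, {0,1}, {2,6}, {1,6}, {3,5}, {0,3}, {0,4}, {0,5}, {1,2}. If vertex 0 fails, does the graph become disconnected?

Deleting 0 raises the number of components from 1 to 2, so 0 is a cut vertex.

Yes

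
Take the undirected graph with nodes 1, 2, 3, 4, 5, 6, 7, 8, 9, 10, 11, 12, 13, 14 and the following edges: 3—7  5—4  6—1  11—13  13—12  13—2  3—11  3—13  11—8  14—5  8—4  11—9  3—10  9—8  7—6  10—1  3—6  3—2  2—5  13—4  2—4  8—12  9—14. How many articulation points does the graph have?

1

Removing 3 increases the component count from 1 to 2, so 3 is a cut vertex.
By contrast removing 7 leaves 1 component; it is not a cut vertex. No other vertex is a cut vertex either.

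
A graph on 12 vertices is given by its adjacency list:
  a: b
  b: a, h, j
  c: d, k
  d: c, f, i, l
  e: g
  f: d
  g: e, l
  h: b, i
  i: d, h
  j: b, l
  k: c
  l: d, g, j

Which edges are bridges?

The edges on the cycle i-h-b-j-l-d-i are not bridges since each lies on that cycle.
But removing f-d disconnects f from d; removing l-g disconnects l from g; removing c-k disconnects c from k; removing e-g disconnects e from g — these are bridges.
In total 6 edges are bridges.

a-b, c-d, c-k, d-f, e-g, g-l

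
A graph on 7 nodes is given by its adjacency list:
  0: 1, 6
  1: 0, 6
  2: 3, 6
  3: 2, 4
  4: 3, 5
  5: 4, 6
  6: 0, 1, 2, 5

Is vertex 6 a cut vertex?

Deleting 6 raises the number of components from 1 to 2, so 6 is a cut vertex.

Yes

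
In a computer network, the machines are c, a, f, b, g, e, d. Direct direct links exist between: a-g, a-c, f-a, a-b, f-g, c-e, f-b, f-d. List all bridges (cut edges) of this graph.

The edges on the cycle f-a-b-f are not bridges since each lies on that cycle.
But removing c-a disconnects c from a; removing d-f disconnects d from f; removing c-e disconnects c from e — these are bridges.

a-c, c-e, d-f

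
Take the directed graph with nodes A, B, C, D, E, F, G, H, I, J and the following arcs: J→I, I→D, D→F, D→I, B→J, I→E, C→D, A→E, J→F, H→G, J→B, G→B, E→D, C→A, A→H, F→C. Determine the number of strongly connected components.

{A, B, C, D, E, F, G, H, I, J} are all mutually reachable — one SCC of size 10.
That gives 1 strongly connected component.

1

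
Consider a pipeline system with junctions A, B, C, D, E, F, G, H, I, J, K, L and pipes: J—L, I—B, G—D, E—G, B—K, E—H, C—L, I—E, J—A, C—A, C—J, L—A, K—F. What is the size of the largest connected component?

8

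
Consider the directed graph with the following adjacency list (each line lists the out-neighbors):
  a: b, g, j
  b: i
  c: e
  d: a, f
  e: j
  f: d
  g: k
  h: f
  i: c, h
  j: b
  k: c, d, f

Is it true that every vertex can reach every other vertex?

From i we can reach every vertex (a, b, c, d, e, f, g, h, i, j, k), and every vertex can reach i (a, b, c, d, e, f, g, h, i, j, k). So the whole graph is one strongly connected component.

Yes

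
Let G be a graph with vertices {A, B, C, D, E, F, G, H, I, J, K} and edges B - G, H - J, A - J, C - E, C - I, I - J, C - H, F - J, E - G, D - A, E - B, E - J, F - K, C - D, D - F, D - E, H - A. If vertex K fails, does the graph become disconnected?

Deleting K leaves 1 component (was 1), so K is not a cut vertex.

No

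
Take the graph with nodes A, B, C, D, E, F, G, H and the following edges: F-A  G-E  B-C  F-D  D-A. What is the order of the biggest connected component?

3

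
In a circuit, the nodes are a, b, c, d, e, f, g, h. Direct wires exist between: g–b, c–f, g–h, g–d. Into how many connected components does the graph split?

e is isolated — a component by itself.
a is isolated — a component by itself.
Starting from c we can reach c, f. That is one component of size 2.
Starting from b we can reach b, d, g, h. That is one component of size 4.
Total: 4 components.

4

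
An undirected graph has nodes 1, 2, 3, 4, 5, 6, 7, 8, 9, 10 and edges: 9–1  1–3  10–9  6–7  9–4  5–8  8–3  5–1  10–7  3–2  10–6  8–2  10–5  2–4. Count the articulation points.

1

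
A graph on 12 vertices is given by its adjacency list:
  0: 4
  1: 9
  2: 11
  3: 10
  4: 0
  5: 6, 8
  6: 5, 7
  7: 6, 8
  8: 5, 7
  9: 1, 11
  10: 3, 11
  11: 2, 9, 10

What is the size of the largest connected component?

Starting from 0 we can reach 0, 4. That is one component of size 2.
Starting from 5 we can reach 5, 6, 7, 8. That is one component of size 4.
Starting from 1 we can reach 1, 2, 3, 9, 10, 11. That is one component of size 6.
The largest has 6 vertices.

6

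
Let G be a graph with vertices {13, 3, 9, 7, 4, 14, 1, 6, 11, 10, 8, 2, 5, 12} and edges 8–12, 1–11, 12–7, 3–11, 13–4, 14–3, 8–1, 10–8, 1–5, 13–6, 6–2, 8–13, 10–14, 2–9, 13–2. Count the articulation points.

5

Removing 1 increases the component count from 1 to 2, so 1 is a cut vertex.
Removing 2 increases the component count from 1 to 2, so 2 is a cut vertex.
Removing 8 increases the component count from 1 to 3, so 8 is a cut vertex.
Likewise 12, 13 are cut vertices.
By contrast removing 6 leaves 1 component; it is not a cut vertex. No other vertex is a cut vertex either.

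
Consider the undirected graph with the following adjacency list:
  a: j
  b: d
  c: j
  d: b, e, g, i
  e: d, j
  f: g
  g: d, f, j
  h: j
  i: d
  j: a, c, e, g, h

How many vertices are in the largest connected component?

Starting from a we can reach a, b, c, d, e, f, g, h, i, j. That is one component of size 10.
The largest has 10 vertices.

10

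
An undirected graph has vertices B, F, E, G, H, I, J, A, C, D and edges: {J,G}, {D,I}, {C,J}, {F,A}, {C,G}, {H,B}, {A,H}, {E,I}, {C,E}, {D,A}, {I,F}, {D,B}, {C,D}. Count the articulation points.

1

Removing C increases the component count from 1 to 2, so C is a cut vertex.
By contrast removing D leaves 1 component; it is not a cut vertex. No other vertex is a cut vertex either.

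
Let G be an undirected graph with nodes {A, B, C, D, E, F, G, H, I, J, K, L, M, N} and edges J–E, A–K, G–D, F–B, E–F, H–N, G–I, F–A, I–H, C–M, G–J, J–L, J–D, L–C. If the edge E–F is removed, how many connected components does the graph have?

2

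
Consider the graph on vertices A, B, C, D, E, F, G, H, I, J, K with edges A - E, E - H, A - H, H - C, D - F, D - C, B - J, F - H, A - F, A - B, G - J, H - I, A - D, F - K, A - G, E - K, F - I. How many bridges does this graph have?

0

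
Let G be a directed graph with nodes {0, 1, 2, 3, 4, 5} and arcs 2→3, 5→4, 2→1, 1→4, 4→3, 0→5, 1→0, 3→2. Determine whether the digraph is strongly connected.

From 5 we can reach every vertex (0, 1, 2, 3, 4, 5), and every vertex can reach 5 (0, 1, 2, 3, 4, 5). So the whole graph is one strongly connected component.

Yes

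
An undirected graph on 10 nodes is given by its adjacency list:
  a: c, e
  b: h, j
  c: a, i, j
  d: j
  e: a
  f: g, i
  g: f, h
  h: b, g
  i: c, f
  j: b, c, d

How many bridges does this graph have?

The edges on the cycle c-i-f-g-h-b-j-c are not bridges since each lies on that cycle.
But removing c-a disconnects c from a; removing d-j disconnects d from j; removing e-a disconnects e from a — these are bridges.
That makes 3 bridges.

3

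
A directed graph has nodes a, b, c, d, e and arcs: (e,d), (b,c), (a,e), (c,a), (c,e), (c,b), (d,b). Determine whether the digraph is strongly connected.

From d we can reach every vertex (a, b, c, d, e), and every vertex can reach d (a, b, c, d, e). So the whole graph is one strongly connected component.

Yes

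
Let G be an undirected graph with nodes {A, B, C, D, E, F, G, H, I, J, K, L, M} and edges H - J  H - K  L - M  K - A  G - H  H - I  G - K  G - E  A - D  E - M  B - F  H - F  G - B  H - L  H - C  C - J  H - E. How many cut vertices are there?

3

Removing A increases the component count from 1 to 2, so A is a cut vertex.
Removing H increases the component count from 1 to 3, so H is a cut vertex.
Removing K increases the component count from 1 to 2, so K is a cut vertex.
By contrast removing C leaves 1 component; it is not a cut vertex. No other vertex is a cut vertex either.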